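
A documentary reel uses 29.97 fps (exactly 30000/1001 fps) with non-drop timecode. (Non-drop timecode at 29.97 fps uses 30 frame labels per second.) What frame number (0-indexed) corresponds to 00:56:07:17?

frame 101027

Total seconds to the label: (0 × 3600 + 56 × 60 + 7) = 3367.
Frame index = 3367 × 30 + 17 = 101027.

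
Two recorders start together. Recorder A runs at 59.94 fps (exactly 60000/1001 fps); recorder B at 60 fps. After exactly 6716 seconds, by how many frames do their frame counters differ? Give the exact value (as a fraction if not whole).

402960/1001 frames

A emits 60000/1001 × 6716 = 402960000/1001 frames; B emits 60 × 6716 = 402960.
Difference = 402960/1001 frames (≈ 402.5574); B is ahead of A.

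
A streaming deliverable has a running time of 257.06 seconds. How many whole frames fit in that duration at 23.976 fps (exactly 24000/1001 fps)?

Frames = 257.06 × 24000/1001 = 6169440/1001 ≈ 6163.2767.
Complete frames: 6163.

6163 frames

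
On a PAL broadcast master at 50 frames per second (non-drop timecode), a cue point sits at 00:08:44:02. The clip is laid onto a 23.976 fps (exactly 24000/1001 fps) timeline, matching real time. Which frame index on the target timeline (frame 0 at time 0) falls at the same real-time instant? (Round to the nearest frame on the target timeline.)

frame 12564

Source frame index: (0×3600 + 8×60 + 44) × 50 + 2 = 26202.
Real time: 26202 / (50) = 13101/25 s.
Target frame: (13101/25) × (24000/1001) = 1143360/91 ≈ 12564.396 → 12564.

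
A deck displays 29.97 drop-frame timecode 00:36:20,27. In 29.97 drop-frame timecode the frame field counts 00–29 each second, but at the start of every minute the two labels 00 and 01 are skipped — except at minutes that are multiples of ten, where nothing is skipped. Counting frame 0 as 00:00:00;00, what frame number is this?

65361

Complete 10-minute blocks: 3, each 17982 frames → 53946.
Remaining 6 whole minutes in the current block: 1800 + 5 × 1798 = 10790 frames.
Within the current minute: 20 × 30 + 27 − 2 = 625 (labels ;00/;01 skipped at this minute). Total = 53946 + 10790 + 625 = 65361.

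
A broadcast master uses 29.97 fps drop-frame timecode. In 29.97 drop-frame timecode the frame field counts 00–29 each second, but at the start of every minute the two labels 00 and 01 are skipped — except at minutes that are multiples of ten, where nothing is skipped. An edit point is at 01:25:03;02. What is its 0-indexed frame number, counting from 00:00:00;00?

Complete 10-minute blocks: 8, each 17982 frames → 143856.
Remaining 5 whole minutes in the current block: 1800 + 4 × 1798 = 8992 frames.
Within the current minute: 3 × 30 + 2 − 2 = 90 (labels ;00/;01 skipped at this minute). Total = 143856 + 8992 + 90 = 152938.

152938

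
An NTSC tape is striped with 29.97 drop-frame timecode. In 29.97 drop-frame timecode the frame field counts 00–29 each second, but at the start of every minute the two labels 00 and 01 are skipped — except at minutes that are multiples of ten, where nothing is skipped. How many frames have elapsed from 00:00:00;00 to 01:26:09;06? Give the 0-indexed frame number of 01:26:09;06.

154920

Complete 10-minute blocks: 8, each 17982 frames → 143856.
Remaining 6 whole minutes in the current block: 1800 + 5 × 1798 = 10790 frames.
Within the current minute: 9 × 30 + 6 − 2 = 274 (labels ;00/;01 skipped at this minute). Total = 143856 + 10790 + 274 = 154920.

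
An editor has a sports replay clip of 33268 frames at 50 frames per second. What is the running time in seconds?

Running time = 33268 / (50) = 665.36 s.

665.36 seconds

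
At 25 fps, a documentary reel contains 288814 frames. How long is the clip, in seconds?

11552.56 seconds

Running time = 288814 / (25) = 11552.56 s.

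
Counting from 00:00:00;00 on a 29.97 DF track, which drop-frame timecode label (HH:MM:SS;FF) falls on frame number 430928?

Each 10-minute DF block holds 10 × 60 × 30 − 9 × 2 = 17982 frames. 430928 ÷ 17982 → 23 full blocks, remainder 17342.
Within the partial block the first minute is 1800 frames and each further minute 1798, so 9 further minute boundaries passed. Total skipped labels = 18 × 23 + 2 × 9 = 432.
Non-drop label index = 430928 + 432 = 431360; at 30 labels/s that is 03:59:38:20, i.e. DF 03:59:38;20.

03:59:38;20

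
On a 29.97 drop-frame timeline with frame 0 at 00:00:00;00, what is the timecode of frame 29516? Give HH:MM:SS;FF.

00:16:24;26

Ten DF minutes hold 17982 frames, so frame 29516 lies in block 1 (frames 17982–35963) with 11534 frames into that block.
The block's first minute is 1800 frames and the rest 1798 each; 11534 frames reaches minute 6, so 1 × 18 + 6 × 2 = 30 labels have been skipped so far.
Adding those back, label number 29516 + 30 = 29546 at 30 labels/s is 984 s + 26 f = 0 h 16 min 24 s frame 26, i.e. 00:16:24;26.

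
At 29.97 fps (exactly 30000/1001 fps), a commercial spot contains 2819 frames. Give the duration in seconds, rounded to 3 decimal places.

Running time = 2819 × 1001/30000 = 2821819/30000 s ≈ 94.061 s.

94.061 seconds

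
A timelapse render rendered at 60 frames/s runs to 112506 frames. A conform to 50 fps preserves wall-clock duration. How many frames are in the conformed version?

Target frames = source frames × (target rate / source rate) = 112506 × (50)/(60) = 112506 × 5/6 = 93755.

93755 frames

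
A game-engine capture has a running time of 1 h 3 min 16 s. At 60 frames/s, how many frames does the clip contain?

227760 frames

1 h 3 min 16 s = 3796 s.
Frames = 3796 × 60 = 227760.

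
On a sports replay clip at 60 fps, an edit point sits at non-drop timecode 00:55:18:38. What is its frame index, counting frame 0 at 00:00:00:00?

Total seconds to the label: (0 × 3600 + 55 × 60 + 18) = 3318.
Frame index = 3318 × 60 + 38 = 199118.

199118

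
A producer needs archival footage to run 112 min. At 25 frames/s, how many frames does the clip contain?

168000 frames

112 min = 6720 s.
Frames = 6720 × 25 = 168000.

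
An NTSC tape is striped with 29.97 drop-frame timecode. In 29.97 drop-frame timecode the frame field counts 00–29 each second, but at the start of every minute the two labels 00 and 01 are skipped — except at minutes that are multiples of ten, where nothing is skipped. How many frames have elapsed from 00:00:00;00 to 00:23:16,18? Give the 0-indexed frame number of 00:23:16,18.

Complete 10-minute blocks: 2, each 17982 frames → 35964.
Remaining 3 whole minutes in the current block: 1800 + 2 × 1798 = 5396 frames.
Within the current minute: 16 × 30 + 18 − 2 = 496 (labels ;00/;01 skipped at this minute). Total = 35964 + 5396 + 496 = 41856.

41856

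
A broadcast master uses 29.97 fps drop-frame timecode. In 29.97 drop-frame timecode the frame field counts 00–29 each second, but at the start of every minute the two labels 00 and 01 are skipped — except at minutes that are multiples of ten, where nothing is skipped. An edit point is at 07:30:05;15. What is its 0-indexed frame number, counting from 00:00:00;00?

As if non-drop at 30 labels/s: (7 × 3600 + 30 × 60 + 5) × 30 + 15 = 810165.
Minute boundaries passed: 450; those not divisible by 10: 450 − 45 = 405; dropped labels = 2 × 405 = 810.
Actual frame index = 810165 − 810 = 809355.

809355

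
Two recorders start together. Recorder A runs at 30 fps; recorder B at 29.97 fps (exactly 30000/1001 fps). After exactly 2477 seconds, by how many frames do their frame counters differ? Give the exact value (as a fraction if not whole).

74310/1001 frames

A emits 30 × 2477 = 74310 frames; B emits 30000/1001 × 2477 = 74310000/1001.
Difference = 74310/1001 frames (≈ 74.2358); B is behind A.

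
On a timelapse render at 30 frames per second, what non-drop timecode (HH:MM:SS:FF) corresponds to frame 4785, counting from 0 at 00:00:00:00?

00:02:39:15

4785 ÷ 30 = 159 full seconds, remainder 15 frames.
159 s = 0 h 2 min 39 s.
Timecode: 00:02:39:15.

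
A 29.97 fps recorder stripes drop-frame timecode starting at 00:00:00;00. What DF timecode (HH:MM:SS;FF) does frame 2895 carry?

00:01:36;17

Each 10-minute DF block holds 10 × 60 × 30 − 9 × 2 = 17982 frames. 2895 ÷ 17982 → 0 full blocks, remainder 2895.
Within the partial block the first minute is 1800 frames and each further minute 1798, so 1 further minute boundary passed. Total skipped labels = 18 × 0 + 2 × 1 = 2.
Non-drop label index = 2895 + 2 = 2897; at 30 labels/s that is 00:01:36:17, i.e. DF 00:01:36;17.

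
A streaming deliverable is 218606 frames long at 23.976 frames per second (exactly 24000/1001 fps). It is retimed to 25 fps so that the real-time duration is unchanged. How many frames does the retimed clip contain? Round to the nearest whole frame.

227942 frames

Frames at target rate = 218606 × (25) / (24000/1001) = 109412303/480 ≈ 227942.298.
Nearest whole frame: 227942.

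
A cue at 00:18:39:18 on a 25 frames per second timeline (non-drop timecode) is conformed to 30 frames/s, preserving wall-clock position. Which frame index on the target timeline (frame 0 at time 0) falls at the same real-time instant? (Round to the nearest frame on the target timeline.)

Source frame index: (0×3600 + 18×60 + 39) × 25 + 18 = 27993.
Real time: 27993 / (25) = 27993/25 s.
Target frame: (27993/25) × (30) = 167958/5 ≈ 33591.600 → 33592.

frame 33592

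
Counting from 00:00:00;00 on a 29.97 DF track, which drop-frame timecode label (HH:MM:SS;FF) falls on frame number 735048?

Each 10-minute DF block holds 10 × 60 × 30 − 9 × 2 = 17982 frames. 735048 ÷ 17982 → 40 full blocks, remainder 15768.
Within the partial block the first minute is 1800 frames and each further minute 1798, so 8 further minute boundaries passed. Total skipped labels = 18 × 40 + 2 × 8 = 736.
Non-drop label index = 735048 + 736 = 735784; at 30 labels/s that is 06:48:46:04, i.e. DF 06:48:46;04.

06:48:46;04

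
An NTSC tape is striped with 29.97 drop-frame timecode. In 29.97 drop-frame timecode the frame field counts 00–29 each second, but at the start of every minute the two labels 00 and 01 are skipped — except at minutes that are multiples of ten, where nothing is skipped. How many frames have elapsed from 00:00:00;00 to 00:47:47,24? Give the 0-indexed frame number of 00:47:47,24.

85948

As if non-drop at 30 labels/s: (0 × 3600 + 47 × 60 + 47) × 30 + 24 = 86034.
Minute boundaries passed: 47; those not divisible by 10: 47 − 4 = 43; dropped labels = 2 × 43 = 86.
Actual frame index = 86034 − 86 = 85948.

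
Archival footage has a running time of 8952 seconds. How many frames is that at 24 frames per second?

Frames = 8952 × 24 = 214848.

214848 frames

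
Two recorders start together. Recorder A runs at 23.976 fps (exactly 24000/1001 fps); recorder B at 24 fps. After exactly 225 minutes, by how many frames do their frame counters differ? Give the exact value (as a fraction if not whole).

225 min = 13500 s.
A emits 24000/1001 × 13500 = 324000000/1001 frames; B emits 24 × 13500 = 324000.
Difference = 324000/1001 frames (≈ 323.6763); B is ahead of A.

324000/1001 frames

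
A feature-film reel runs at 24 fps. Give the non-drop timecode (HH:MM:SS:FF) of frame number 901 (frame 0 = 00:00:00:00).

00:00:37:13

901 ÷ 24 = 37 full seconds, remainder 13 frames.
37 s = 0 h 0 min 37 s.
Timecode: 00:00:37:13.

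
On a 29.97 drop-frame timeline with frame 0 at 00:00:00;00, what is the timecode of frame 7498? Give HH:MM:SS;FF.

00:04:10;06

Ten DF minutes hold 17982 frames, so frame 7498 lies in block 0 (frames 0–17981) with 7498 frames into that block.
The block's first minute is 1800 frames and the rest 1798 each; 7498 frames reaches minute 4, so 0 × 18 + 4 × 2 = 8 labels have been skipped so far.
Adding those back, label number 7498 + 8 = 7506 at 30 labels/s is 250 s + 6 f = 0 h 4 min 10 s frame 6, i.e. 00:04:10;06.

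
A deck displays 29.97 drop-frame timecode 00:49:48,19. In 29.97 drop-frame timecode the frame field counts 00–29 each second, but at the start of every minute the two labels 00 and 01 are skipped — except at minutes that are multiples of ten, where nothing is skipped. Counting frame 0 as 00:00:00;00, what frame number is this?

89569

As if non-drop at 30 labels/s: (0 × 3600 + 49 × 60 + 48) × 30 + 19 = 89659.
Minute boundaries passed: 49; those not divisible by 10: 49 − 4 = 45; dropped labels = 2 × 45 = 90.
Actual frame index = 89659 − 90 = 89569.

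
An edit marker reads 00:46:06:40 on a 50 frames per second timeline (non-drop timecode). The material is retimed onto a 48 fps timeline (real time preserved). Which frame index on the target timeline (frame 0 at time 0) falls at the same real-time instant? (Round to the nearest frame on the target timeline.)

frame 132806

Source frame index: (0×3600 + 46×60 + 6) × 50 + 40 = 138340.
Real time: 138340 / (50) = 13834/5 s.
Target frame: (13834/5) × (48) = 664032/5 ≈ 132806.400 → 132806.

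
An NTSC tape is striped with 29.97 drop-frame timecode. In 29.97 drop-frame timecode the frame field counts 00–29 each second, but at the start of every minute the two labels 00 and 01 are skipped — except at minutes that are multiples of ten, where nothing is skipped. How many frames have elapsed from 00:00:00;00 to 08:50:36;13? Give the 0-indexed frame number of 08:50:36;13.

As if non-drop at 30 labels/s: (8 × 3600 + 50 × 60 + 36) × 30 + 13 = 955093.
Minute boundaries passed: 530; those not divisible by 10: 530 − 53 = 477; dropped labels = 2 × 477 = 954.
Actual frame index = 955093 − 954 = 954139.

954139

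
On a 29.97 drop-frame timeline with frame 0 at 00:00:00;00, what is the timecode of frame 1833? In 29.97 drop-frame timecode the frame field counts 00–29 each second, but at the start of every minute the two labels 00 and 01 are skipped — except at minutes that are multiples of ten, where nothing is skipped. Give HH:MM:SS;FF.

Ten DF minutes hold 17982 frames, so frame 1833 lies in block 0 (frames 0–17981) with 1833 frames into that block.
The block's first minute is 1800 frames and the rest 1798 each; 1833 frames reaches minute 1, so 0 × 18 + 1 × 2 = 2 labels have been skipped so far.
Adding those back, label number 1833 + 2 = 1835 at 30 labels/s is 61 s + 5 f = 0 h 1 min 1 s frame 5, i.e. 00:01:01;05.

00:01:01;05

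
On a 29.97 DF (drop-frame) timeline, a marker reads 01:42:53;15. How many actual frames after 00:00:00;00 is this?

As if non-drop at 30 labels/s: (1 × 3600 + 42 × 60 + 53) × 30 + 15 = 185205.
Minute boundaries passed: 102; those not divisible by 10: 102 − 10 = 92; dropped labels = 2 × 92 = 184.
Actual frame index = 185205 − 184 = 185021.

185021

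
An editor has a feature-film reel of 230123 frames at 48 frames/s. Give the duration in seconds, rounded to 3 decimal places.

Running time = 230123 × 1/48 = 230123/48 s ≈ 4794.229 s.

4794.229 seconds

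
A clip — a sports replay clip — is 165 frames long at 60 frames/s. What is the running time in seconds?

Running time = 165 / (60) = 2.75 s.

2.75 seconds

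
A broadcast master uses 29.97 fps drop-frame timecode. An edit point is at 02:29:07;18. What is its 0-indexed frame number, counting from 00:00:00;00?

268158

As if non-drop at 30 labels/s: (2 × 3600 + 29 × 60 + 7) × 30 + 18 = 268428.
Minute boundaries passed: 149; those not divisible by 10: 149 − 14 = 135; dropped labels = 2 × 135 = 270.
Actual frame index = 268428 − 270 = 268158.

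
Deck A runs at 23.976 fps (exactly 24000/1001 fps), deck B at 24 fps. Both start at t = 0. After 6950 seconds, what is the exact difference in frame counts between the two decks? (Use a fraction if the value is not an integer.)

166800/1001 frames

A emits 24000/1001 × 6950 = 166800000/1001 frames; B emits 24 × 6950 = 166800.
Difference = 166800/1001 frames (≈ 166.6334); B is ahead of A.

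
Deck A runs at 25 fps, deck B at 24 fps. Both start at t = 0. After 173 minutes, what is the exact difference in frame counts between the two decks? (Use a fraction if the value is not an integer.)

10380 frames

173 min = 10380 s.
A emits 25 × 10380 = 259500 frames; B emits 24 × 10380 = 249120.
Difference = 10380 frames; B is behind A.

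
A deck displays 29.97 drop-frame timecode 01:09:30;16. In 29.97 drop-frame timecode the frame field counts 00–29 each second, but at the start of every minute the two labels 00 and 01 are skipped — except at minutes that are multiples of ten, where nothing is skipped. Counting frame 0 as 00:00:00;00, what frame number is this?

As if non-drop at 30 labels/s: (1 × 3600 + 9 × 60 + 30) × 30 + 16 = 125116.
Minute boundaries passed: 69; those not divisible by 10: 69 − 6 = 63; dropped labels = 2 × 63 = 126.
Actual frame index = 125116 − 126 = 124990.

124990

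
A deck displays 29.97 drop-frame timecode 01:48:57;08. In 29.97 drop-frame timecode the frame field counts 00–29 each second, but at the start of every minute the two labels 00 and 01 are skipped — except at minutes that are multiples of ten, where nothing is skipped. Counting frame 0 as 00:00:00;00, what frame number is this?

195922

Complete 10-minute blocks: 10, each 17982 frames → 179820.
Remaining 8 whole minutes in the current block: 1800 + 7 × 1798 = 14386 frames.
Within the current minute: 57 × 30 + 8 − 2 = 1716 (labels ;00/;01 skipped at this minute). Total = 179820 + 14386 + 1716 = 195922.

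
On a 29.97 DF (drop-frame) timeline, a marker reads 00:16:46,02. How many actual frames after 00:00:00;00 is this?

30152

Complete 10-minute blocks: 1, each 17982 frames → 17982.
Remaining 6 whole minutes in the current block: 1800 + 5 × 1798 = 10790 frames.
Within the current minute: 46 × 30 + 2 − 2 = 1380 (labels ;00/;01 skipped at this minute). Total = 17982 + 10790 + 1380 = 30152.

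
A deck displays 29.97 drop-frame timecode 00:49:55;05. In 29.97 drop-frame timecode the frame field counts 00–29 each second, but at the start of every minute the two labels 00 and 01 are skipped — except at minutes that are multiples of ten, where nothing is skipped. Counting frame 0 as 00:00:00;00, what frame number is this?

89765

Complete 10-minute blocks: 4, each 17982 frames → 71928.
Remaining 9 whole minutes in the current block: 1800 + 8 × 1798 = 16184 frames.
Within the current minute: 55 × 30 + 5 − 2 = 1653 (labels ;00/;01 skipped at this minute). Total = 71928 + 16184 + 1653 = 89765.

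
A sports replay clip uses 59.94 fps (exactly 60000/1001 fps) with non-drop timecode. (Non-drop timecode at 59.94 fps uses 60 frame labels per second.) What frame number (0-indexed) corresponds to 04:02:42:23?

Total seconds to the label: (4 × 3600 + 2 × 60 + 42) = 14562.
Frame index = 14562 × 60 + 23 = 873743.

frame 873743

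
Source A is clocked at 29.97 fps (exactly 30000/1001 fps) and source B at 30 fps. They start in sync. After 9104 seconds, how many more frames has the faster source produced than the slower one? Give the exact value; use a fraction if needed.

A emits 30000/1001 × 9104 = 273120000/1001 frames; B emits 30 × 9104 = 273120.
Difference = 273120/1001 frames (≈ 272.8472); B is ahead of A.

273120/1001 frames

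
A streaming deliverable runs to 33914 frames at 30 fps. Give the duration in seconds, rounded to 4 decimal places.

1130.4667 seconds

Running time = 33914 × 1/30 = 16957/15 s ≈ 1130.4667 s.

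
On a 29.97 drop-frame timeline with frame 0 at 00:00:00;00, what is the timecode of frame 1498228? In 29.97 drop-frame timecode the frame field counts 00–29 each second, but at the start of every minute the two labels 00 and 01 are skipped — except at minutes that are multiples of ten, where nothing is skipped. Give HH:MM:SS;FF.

13:53:10;28

Each 10-minute DF block holds 10 × 60 × 30 − 9 × 2 = 17982 frames. 1498228 ÷ 17982 → 83 full blocks, remainder 5722.
Within the partial block the first minute is 1800 frames and each further minute 1798, so 3 further minute boundaries passed. Total skipped labels = 18 × 83 + 2 × 3 = 1500.
Non-drop label index = 1498228 + 1500 = 1499728; at 30 labels/s that is 13:53:10:28, i.e. DF 13:53:10;28.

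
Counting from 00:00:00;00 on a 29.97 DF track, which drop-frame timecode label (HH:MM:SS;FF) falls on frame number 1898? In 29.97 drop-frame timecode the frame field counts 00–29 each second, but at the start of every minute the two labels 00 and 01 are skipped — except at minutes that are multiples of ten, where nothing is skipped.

Ten DF minutes hold 17982 frames, so frame 1898 lies in block 0 (frames 0–17981) with 1898 frames into that block.
The block's first minute is 1800 frames and the rest 1798 each; 1898 frames reaches minute 1, so 0 × 18 + 1 × 2 = 2 labels have been skipped so far.
Adding those back, label number 1898 + 2 = 1900 at 30 labels/s is 63 s + 10 f = 0 h 1 min 3 s frame 10, i.e. 00:01:03;10.

00:01:03;10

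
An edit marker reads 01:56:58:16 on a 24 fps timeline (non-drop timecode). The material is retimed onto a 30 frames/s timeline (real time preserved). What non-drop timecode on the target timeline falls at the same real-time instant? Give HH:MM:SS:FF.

Source frame index: (1×3600 + 56×60 + 58) × 24 + 16 = 168448.
Real time: 168448 / (24) = 21056/3 s.
Target frame: (21056/3) × (30) = 210560.
At 30 labels/s: frame 210560 → 01:56:58:20.

01:56:58:20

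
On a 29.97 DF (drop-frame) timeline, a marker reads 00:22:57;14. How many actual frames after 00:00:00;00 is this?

41284

As if non-drop at 30 labels/s: (0 × 3600 + 22 × 60 + 57) × 30 + 14 = 41324.
Minute boundaries passed: 22; those not divisible by 10: 22 − 2 = 20; dropped labels = 2 × 20 = 40.
Actual frame index = 41324 − 40 = 41284.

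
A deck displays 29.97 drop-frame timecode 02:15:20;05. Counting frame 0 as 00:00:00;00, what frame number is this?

Complete 10-minute blocks: 13, each 17982 frames → 233766.
Remaining 5 whole minutes in the current block: 1800 + 4 × 1798 = 8992 frames.
Within the current minute: 20 × 30 + 5 − 2 = 603 (labels ;00/;01 skipped at this minute). Total = 233766 + 8992 + 603 = 243361.

243361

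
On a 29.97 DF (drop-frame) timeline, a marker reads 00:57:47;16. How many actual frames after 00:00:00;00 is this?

Complete 10-minute blocks: 5, each 17982 frames → 89910.
Remaining 7 whole minutes in the current block: 1800 + 6 × 1798 = 12588 frames.
Within the current minute: 47 × 30 + 16 − 2 = 1424 (labels ;00/;01 skipped at this minute). Total = 89910 + 12588 + 1424 = 103922.

103922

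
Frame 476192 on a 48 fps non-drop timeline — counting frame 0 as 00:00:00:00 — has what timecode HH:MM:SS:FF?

476192 ÷ 48 = 9920 full seconds, remainder 32 frames.
9920 s = 2 h 45 min 20 s.
Timecode: 02:45:20:32.

02:45:20:32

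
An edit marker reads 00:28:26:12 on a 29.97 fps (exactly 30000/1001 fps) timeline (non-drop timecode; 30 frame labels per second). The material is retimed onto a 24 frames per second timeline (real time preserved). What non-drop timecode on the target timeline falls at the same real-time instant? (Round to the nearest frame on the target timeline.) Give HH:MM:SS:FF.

00:28:28:03

Source frame index: (0×3600 + 28×60 + 26) × 30 + 12 = 51192.
Real time: 51192 / (30000/1001) = 2135133/1250 s.
Target frame: (2135133/1250) × (24) = 25621596/625 ≈ 40994.554 → 40995.
At 24 labels/s: frame 40995 → 00:28:28:03.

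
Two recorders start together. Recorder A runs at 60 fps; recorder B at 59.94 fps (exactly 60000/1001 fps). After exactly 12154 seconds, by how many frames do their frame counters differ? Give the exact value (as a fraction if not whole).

A emits 60 × 12154 = 729240 frames; B emits 60000/1001 × 12154 = 729240000/1001.
Difference = 729240/1001 frames (≈ 728.5115); B is behind A.

729240/1001 frames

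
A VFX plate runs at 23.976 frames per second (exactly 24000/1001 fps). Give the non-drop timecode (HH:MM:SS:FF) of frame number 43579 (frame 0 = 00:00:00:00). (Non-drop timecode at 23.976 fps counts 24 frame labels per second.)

00:30:15:19

43579 ÷ 24 = 1815 full seconds, remainder 19 frames.
1815 s = 0 h 30 min 15 s.
Timecode: 00:30:15:19.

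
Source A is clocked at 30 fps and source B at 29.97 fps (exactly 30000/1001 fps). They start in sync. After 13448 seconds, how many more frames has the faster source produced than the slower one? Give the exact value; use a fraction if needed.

403440/1001 frames

A emits 30 × 13448 = 403440 frames; B emits 30000/1001 × 13448 = 403440000/1001.
Difference = 403440/1001 frames (≈ 403.0370); B is behind A.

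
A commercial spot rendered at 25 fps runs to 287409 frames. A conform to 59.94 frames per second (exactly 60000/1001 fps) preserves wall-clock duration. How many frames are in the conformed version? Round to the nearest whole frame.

Frames at target rate = 287409 × (60000/1001) / (25) = 689781600/1001 ≈ 689092.507.
Nearest whole frame: 689093.

689093 frames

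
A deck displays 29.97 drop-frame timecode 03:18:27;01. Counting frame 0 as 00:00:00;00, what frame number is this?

Complete 10-minute blocks: 19, each 17982 frames → 341658.
Remaining 8 whole minutes in the current block: 1800 + 7 × 1798 = 14386 frames.
Within the current minute: 27 × 30 + 1 − 2 = 809 (labels ;00/;01 skipped at this minute). Total = 341658 + 14386 + 809 = 356853.

356853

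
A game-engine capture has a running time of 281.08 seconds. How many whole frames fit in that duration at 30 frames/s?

8432 frames

Frames = 281.08 × 30 = 42162/5 ≈ 8432.4000.
Complete frames: 8432.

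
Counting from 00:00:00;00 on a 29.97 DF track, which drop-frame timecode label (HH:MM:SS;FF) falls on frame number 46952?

Each 10-minute DF block holds 10 × 60 × 30 − 9 × 2 = 17982 frames. 46952 ÷ 17982 → 2 full blocks, remainder 10988.
Within the partial block the first minute is 1800 frames and each further minute 1798, so 6 further minute boundaries passed. Total skipped labels = 18 × 2 + 2 × 6 = 48.
Non-drop label index = 46952 + 48 = 47000; at 30 labels/s that is 00:26:06:20, i.e. DF 00:26:06;20.

00:26:06;20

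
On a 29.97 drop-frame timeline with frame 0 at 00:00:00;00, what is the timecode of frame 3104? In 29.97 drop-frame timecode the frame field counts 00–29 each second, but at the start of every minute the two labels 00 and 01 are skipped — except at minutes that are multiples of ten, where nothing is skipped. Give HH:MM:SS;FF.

00:01:43;16

Each 10-minute DF block holds 10 × 60 × 30 − 9 × 2 = 17982 frames. 3104 ÷ 17982 → 0 full blocks, remainder 3104.
Within the partial block the first minute is 1800 frames and each further minute 1798, so 1 further minute boundary passed. Total skipped labels = 18 × 0 + 2 × 1 = 2.
Non-drop label index = 3104 + 2 = 3106; at 30 labels/s that is 00:01:43:16, i.e. DF 00:01:43;16.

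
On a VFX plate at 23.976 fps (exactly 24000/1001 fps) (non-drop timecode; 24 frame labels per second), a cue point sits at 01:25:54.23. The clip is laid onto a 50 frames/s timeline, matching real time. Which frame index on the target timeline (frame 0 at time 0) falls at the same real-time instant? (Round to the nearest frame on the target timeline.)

frame 258006

Source frame index: (1×3600 + 25×60 + 54) × 24 + 23 = 123719.
Real time: 123719 / (24000/1001) = 123842719/24000 s.
Target frame: (123842719/24000) × (50) = 123842719/480 ≈ 258005.665 → 258006.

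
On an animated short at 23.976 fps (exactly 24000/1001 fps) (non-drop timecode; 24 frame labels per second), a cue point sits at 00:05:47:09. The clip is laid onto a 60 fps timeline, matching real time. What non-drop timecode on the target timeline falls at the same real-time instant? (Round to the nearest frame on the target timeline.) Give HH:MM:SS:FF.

Source frame index: (0×3600 + 5×60 + 47) × 24 + 9 = 8337.
Real time: 8337 / (24000/1001) = 2781779/8000 s.
Target frame: (2781779/8000) × (60) = 8345337/400 ≈ 20863.342 → 20863.
At 60 labels/s: frame 20863 → 00:05:47:43.

00:05:47:43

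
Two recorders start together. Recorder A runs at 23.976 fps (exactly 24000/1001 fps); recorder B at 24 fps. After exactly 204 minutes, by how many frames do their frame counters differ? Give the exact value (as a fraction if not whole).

293760/1001 frames

204 min = 12240 s.
A emits 24000/1001 × 12240 = 293760000/1001 frames; B emits 24 × 12240 = 293760.
Difference = 293760/1001 frames (≈ 293.4665); B is ahead of A.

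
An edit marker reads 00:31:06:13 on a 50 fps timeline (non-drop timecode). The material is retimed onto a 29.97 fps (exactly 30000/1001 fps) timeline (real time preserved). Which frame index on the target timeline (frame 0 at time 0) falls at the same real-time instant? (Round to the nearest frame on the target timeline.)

frame 55932

Source frame index: (0×3600 + 31×60 + 6) × 50 + 13 = 93313.
Real time: 93313 / (50) = 93313/50 s.
Target frame: (93313/50) × (30000/1001) = 5089800/91 ≈ 55931.868 → 55932.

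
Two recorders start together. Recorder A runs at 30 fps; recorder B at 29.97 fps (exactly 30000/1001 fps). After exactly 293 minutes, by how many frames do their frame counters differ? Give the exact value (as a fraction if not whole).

527400/1001 frames

293 min = 17580 s.
A emits 30 × 17580 = 527400 frames; B emits 30000/1001 × 17580 = 527400000/1001.
Difference = 527400/1001 frames (≈ 526.8731); B is behind A.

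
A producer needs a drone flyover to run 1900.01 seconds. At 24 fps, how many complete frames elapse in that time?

Frames = 1900.01 × 24 = 1140006/25 ≈ 45600.2400.
Complete frames: 45600.

45600 frames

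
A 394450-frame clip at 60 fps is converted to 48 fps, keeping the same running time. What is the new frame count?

315560 frames

Target frames = source frames × (target rate / source rate) = 394450 × (48)/(60) = 394450 × 4/5 = 315560.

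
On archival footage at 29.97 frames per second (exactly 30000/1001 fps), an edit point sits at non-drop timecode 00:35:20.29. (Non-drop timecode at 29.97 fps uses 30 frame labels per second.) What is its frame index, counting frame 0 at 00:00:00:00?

63629

Total seconds to the label: (0 × 3600 + 35 × 60 + 20) = 2120.
Frame index = 2120 × 30 + 29 = 63629.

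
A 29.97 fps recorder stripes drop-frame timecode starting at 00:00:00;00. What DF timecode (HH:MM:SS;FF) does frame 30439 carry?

Each 10-minute DF block holds 10 × 60 × 30 − 9 × 2 = 17982 frames. 30439 ÷ 17982 → 1 full block, remainder 12457.
Within the partial block the first minute is 1800 frames and each further minute 1798, so 6 further minute boundaries passed. Total skipped labels = 18 × 1 + 2 × 6 = 30.
Non-drop label index = 30439 + 30 = 30469; at 30 labels/s that is 00:16:55:19, i.e. DF 00:16:55;19.

00:16:55;19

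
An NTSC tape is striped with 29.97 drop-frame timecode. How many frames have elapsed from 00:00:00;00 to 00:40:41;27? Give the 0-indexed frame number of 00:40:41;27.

73185

Complete 10-minute blocks: 4, each 17982 frames → 71928.
Remaining 0 whole minutes in the current block: 0 frames.
Within the current minute: 41 × 30 + 27 = 1257. Total = 71928 + 0 + 1257 = 73185.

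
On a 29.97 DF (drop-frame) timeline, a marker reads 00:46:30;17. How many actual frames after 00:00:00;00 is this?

Complete 10-minute blocks: 4, each 17982 frames → 71928.
Remaining 6 whole minutes in the current block: 1800 + 5 × 1798 = 10790 frames.
Within the current minute: 30 × 30 + 17 − 2 = 915 (labels ;00/;01 skipped at this minute). Total = 71928 + 10790 + 915 = 83633.

83633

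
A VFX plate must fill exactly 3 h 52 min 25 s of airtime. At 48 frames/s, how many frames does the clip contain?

669360 frames

3 h 52 min 25 s = 13945 s.
Frames = 13945 × 48 = 669360.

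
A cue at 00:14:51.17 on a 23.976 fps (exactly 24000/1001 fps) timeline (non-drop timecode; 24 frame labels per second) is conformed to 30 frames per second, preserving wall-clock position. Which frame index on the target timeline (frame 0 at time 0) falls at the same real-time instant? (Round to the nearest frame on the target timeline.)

Source frame index: (0×3600 + 14×60 + 51) × 24 + 17 = 21401.
Real time: 21401 / (24000/1001) = 21422401/24000 s.
Target frame: (21422401/24000) × (30) = 21422401/800 ≈ 26778.001 → 26778.

frame 26778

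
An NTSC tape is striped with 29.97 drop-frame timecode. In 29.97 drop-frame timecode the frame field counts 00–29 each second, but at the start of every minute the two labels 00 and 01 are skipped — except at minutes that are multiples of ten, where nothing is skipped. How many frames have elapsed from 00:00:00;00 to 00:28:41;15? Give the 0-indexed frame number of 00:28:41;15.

As if non-drop at 30 labels/s: (0 × 3600 + 28 × 60 + 41) × 30 + 15 = 51645.
Minute boundaries passed: 28; those not divisible by 10: 28 − 2 = 26; dropped labels = 2 × 26 = 52.
Actual frame index = 51645 − 52 = 51593.

51593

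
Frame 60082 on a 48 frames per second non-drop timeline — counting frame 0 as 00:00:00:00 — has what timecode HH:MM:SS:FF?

00:20:51:34

60082 ÷ 48 = 1251 full seconds, remainder 34 frames.
1251 s = 0 h 20 min 51 s.
Timecode: 00:20:51:34.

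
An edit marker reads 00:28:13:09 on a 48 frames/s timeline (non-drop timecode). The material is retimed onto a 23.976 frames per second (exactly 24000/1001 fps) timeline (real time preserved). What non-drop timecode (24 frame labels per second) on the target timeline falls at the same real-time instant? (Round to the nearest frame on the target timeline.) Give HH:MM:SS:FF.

00:28:11:12

Source frame index: (0×3600 + 28×60 + 13) × 48 + 9 = 81273.
Real time: 81273 / (48) = 27091/16 s.
Target frame: (27091/16) × (24000/1001) = 40636500/1001 ≈ 40595.904 → 40596.
At 24 labels/s: frame 40596 → 00:28:11:12.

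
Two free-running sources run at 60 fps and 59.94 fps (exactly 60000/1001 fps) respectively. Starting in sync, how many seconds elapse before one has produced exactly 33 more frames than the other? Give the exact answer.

The gap grows by |60000/1001 − 60| = 60/1001 frames per second.
Time for a 33-frame gap: 33 ÷ (60/1001) = 550.55 s.

550.55 seconds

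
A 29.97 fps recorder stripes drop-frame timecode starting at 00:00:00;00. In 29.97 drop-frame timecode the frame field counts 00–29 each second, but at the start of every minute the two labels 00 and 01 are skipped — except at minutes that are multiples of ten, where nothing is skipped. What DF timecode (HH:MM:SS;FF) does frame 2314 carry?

00:01:17;06

Ten DF minutes hold 17982 frames, so frame 2314 lies in block 0 (frames 0–17981) with 2314 frames into that block.
The block's first minute is 1800 frames and the rest 1798 each; 2314 frames reaches minute 1, so 0 × 18 + 1 × 2 = 2 labels have been skipped so far.
Adding those back, label number 2314 + 2 = 2316 at 30 labels/s is 77 s + 6 f = 0 h 1 min 17 s frame 6, i.e. 00:01:17;06.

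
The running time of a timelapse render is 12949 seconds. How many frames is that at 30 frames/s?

Frames = 12949 × 30 = 388470.

388470 frames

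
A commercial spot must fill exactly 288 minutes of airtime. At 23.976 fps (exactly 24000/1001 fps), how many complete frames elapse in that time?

288 min = 17280 s.
Frames = 17280 × 24000/1001 = 414720000/1001 ≈ 414305.6943.
Complete frames: 414305.

414305 frames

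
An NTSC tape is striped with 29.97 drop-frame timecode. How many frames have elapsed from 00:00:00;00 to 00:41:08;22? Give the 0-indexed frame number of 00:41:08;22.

As if non-drop at 30 labels/s: (0 × 3600 + 41 × 60 + 8) × 30 + 22 = 74062.
Minute boundaries passed: 41; those not divisible by 10: 41 − 4 = 37; dropped labels = 2 × 37 = 74.
Actual frame index = 74062 − 74 = 73988.

73988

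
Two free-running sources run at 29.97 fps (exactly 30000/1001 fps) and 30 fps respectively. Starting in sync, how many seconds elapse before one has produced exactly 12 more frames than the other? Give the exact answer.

The gap grows by |30 − 30000/1001| = 30/1001 frames per second.
Time for a 12-frame gap: 12 ÷ (30/1001) = 400.4 s.

400.4 seconds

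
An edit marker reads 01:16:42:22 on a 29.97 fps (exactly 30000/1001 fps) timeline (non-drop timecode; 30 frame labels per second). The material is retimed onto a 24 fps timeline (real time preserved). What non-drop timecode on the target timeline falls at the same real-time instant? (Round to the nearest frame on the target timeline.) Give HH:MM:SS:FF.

Source frame index: (1×3600 + 16×60 + 42) × 30 + 22 = 138082.
Real time: 138082 / (30000/1001) = 69110041/15000 s.
Target frame: (69110041/15000) × (24) = 69110041/625 ≈ 110576.066 → 110576.
At 24 labels/s: frame 110576 → 01:16:47:08.

01:16:47:08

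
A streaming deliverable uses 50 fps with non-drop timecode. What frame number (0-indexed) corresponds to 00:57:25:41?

Total seconds to the label: (0 × 3600 + 57 × 60 + 25) = 3445.
Frame index = 3445 × 50 + 41 = 172291.

frame 172291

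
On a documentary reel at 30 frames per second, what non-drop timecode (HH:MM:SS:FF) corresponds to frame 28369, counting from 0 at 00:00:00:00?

28369 ÷ 30 = 945 full seconds, remainder 19 frames.
945 s = 0 h 15 min 45 s.
Timecode: 00:15:45:19.

00:15:45:19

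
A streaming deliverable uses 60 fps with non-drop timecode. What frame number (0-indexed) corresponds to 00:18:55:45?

68145

Total seconds to the label: (0 × 3600 + 18 × 60 + 55) = 1135.
Frame index = 1135 × 60 + 45 = 68145.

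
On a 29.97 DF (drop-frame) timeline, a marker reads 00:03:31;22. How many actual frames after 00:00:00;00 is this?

Complete 10-minute blocks: 0, each 17982 frames → 0.
Remaining 3 whole minutes in the current block: 1800 + 2 × 1798 = 5396 frames.
Within the current minute: 31 × 30 + 22 − 2 = 950 (labels ;00/;01 skipped at this minute). Total = 0 + 5396 + 950 = 6346.

6346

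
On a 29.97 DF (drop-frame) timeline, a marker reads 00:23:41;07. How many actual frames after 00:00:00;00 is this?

As if non-drop at 30 labels/s: (0 × 3600 + 23 × 60 + 41) × 30 + 7 = 42637.
Minute boundaries passed: 23; those not divisible by 10: 23 − 2 = 21; dropped labels = 2 × 21 = 42.
Actual frame index = 42637 − 42 = 42595.

42595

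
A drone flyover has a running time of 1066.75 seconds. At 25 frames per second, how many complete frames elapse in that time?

26668 frames

Frames = 1066.75 × 25 = 106675/4 ≈ 26668.7500.
Complete frames: 26668.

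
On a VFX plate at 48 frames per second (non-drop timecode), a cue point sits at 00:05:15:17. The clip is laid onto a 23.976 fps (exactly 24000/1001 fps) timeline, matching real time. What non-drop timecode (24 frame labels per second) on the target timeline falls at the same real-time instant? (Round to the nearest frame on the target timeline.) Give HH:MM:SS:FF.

Source frame index: (0×3600 + 5×60 + 15) × 48 + 17 = 15137.
Real time: 15137 / (48) = 15137/48 s.
Target frame: (15137/48) × (24000/1001) = 7568500/1001 ≈ 7560.939 → 7561.
At 24 labels/s: frame 7561 → 00:05:15:01.

00:05:15:01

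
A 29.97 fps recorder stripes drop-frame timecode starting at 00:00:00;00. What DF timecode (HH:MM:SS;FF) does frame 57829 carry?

00:32:09;17

Each 10-minute DF block holds 10 × 60 × 30 − 9 × 2 = 17982 frames. 57829 ÷ 17982 → 3 full blocks, remainder 3883.
Within the partial block the first minute is 1800 frames and each further minute 1798, so 2 further minute boundaries passed. Total skipped labels = 18 × 3 + 2 × 2 = 58.
Non-drop label index = 57829 + 58 = 57887; at 30 labels/s that is 00:32:09:17, i.e. DF 00:32:09;17.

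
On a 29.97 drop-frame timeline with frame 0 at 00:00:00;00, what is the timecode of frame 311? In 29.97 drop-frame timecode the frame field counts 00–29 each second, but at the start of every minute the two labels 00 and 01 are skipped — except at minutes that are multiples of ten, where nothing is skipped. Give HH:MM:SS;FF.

Each 10-minute DF block holds 10 × 60 × 30 − 9 × 2 = 17982 frames. 311 ÷ 17982 → 0 full blocks, remainder 311.
Within the partial block the first minute is 1800 frames and each further minute 1798, so 0 further minute boundaries passed. Total skipped labels = 18 × 0 + 2 × 0 = 0.
Non-drop label index = 311 + 0 = 311; at 30 labels/s that is 00:00:10:11, i.e. DF 00:00:10;11.

00:00:10;11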